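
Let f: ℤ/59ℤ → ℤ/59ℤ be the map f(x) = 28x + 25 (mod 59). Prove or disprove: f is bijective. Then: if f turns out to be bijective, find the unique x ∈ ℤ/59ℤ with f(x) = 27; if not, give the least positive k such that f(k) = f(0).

If f(u) = f(v), then 28u ≡ 28v (mod 59). Because gcd(28, 59) = 1, we may cancel 28 to get u ≡ v (mod 59).
We now compute 28⁻¹ mod 59 explicitly. Euclid's algorithm: 59 = 2·28 + 3, 28 = 9·3 + 1; back-substituting gives 1 = 19·28 − 9·59, so 28⁻¹ ≡ 19 (mod 59).
Then y ↦ 19(y − 25) is a two-sided inverse to f, so every y ∈ ℤ/59ℤ has a preimage.
Thus f is bijective.
Since f is bijective, we compute f⁻¹(27): solve 28x + 25 ≡ 27 (mod 59), i.e. 28x ≡ 2 (mod 59).
Multiplying by 28⁻¹ = 19 gives x ≡ 19·2 = 38 ≡ 38 (mod 59).
Check: f(38) = 28·38 + 25 = 1089 = 18·59 + 27 ≡ 27 (mod 59).

38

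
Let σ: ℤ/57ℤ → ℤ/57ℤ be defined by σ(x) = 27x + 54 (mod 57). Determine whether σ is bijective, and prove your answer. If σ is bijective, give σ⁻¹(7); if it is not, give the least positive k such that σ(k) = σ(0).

We have gcd(27, 57) = 3 > 1. Taking x_1 = 0 and x_2 = 19: σ(0) = 54 and σ(19) = 27·19 + 54 = 567 ≡ 54 (mod 57).
So σ(0) = σ(19) while 0 ≠ 19, therefore σ is not injective, hence not bijective.
Since σ is not bijective, we find the least positive k with σ(k) = σ(0): this means 27k ≡ 0 (mod 57), i.e. 57 ∣ 27k. Since gcd(27, 57) = 3, dividing through by 3 this holds exactly when 19 ∣ 9k, and as gcd(9, 19) = 1, exactly when 19 ∣ k.
The smallest positive such k is 19.

19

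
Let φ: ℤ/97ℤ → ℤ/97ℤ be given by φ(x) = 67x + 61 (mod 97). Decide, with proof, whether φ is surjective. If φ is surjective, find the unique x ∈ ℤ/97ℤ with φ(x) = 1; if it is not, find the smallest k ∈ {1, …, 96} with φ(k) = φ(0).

2

By definition, φ is surjective if every y in the codomain equals φ(x) for some x in the domain.
Since gcd(67, 97) = 1, 67 is invertible modulo 97. Euclid's algorithm: 97 = 1·67 + 30, 67 = 2·30 + 7, 30 = 4·7 + 2, 7 = 3·2 + 1; back-substituting gives 1 = 42·67 − 29·97, so 67⁻¹ ≡ 42 (mod 97).
Then y ↦ 42(y − 61) is a two-sided inverse to φ, so every y ∈ ℤ/97ℤ has a preimage.
Therefore φ is surjective.
Since φ is surjective, we find φ⁻¹(1): we need 67x ≡ 1 − 61 ≡ 37 (mod 97). Using 67⁻¹ = 42: x ≡ 42·37 = 1554 = 16·97 + 2, so x = 2.
Check: φ(2) = 67·2 + 61 = 195 = 2·97 + 1 ≡ 1 (mod 97).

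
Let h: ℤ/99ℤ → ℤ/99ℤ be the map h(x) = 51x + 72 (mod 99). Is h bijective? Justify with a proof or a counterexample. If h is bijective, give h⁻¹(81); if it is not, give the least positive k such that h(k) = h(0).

We have gcd(51, 99) = 3 > 1. Taking a = 0 and b = 33: h(0) = 72 and h(33) = 51·33 + 72 = 1755 ≡ 72 (mod 99).
So h(0) = h(33) while 0 ≠ 33, thus h is not injective, hence not bijective.
Since h is not bijective, we find the least positive k with h(k) = h(0): this means 51k ≡ 0 (mod 99), i.e. 99 ∣ 51k. Since gcd(51, 99) = 3, dividing through by 3 this holds exactly when 33 ∣ 17k, and as gcd(17, 33) = 1, exactly when 33 ∣ k.
The smallest positive such k is 33.

33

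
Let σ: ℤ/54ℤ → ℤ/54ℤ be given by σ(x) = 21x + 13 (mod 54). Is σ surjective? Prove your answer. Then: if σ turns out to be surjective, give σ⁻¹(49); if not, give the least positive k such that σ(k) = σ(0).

18

Since gcd(21, 54) = 3, we have 21x ≡ 0 (mod 3) for all x, so σ(x) ≡ 1 (mod 3).
But 0 ≢ 1 (mod 3), so 0 ∈ ℤ/54ℤ has no preimage. Hence σ is not surjective.
Since σ is not surjective, we find the least positive k with σ(k) = σ(0): this means 21k ≡ 0 (mod 54), i.e. 54 ∣ 21k. Since gcd(21, 54) = 3, dividing through by 3 this holds exactly when 18 ∣ 7k, and as gcd(7, 18) = 1, exactly when 18 ∣ k.
The smallest positive such k is 18.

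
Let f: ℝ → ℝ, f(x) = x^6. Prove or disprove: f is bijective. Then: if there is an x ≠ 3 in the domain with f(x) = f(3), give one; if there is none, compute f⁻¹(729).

f(3) = 729 = (−3)^6 = f(−3) (since 6 is even), with 3 ≠ −3. So f is not injective, hence not bijective.
For the follow-up, such an x exists: taking x = −3 ∈ ℝ gives f(−3) = 729 = f(3) with −3 ≠ 3.

-3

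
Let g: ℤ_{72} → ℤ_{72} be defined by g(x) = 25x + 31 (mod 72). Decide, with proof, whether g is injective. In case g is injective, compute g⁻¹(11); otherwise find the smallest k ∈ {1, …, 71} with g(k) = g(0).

28

Suppose g(s) = g(t) in ℤ_{72}. Then 25s + 31 ≡ 25t + 31 (mod 72), therefore 25(s − t) ≡ 0 (mod 72).
Since gcd(25, 72) = 1, 25 is invertible modulo 72, thus s − t ≡ 0 (mod 72), i.e. s = t.
Hence g is injective.
We now compute 25⁻¹ mod 72 explicitly. Euclid's algorithm: 72 = 2·25 + 22, 25 = 1·22 + 3, 22 = 7·3 + 1; back-substituting gives 1 = 49·25 − 17·72, so 25⁻¹ ≡ 49 (mod 72).
Since g is injective, we compute g⁻¹(11): solve 25x + 31 ≡ 11 (mod 72), i.e. 25x ≡ 52 (mod 72).
Multiplying by 25⁻¹ = 49 gives x ≡ 49·52 = 2548 = 35·72 + 28 ≡ 28 (mod 72).
Check: g(28) = 25·28 + 31 = 731 = 10·72 + 11 ≡ 11 (mod 72).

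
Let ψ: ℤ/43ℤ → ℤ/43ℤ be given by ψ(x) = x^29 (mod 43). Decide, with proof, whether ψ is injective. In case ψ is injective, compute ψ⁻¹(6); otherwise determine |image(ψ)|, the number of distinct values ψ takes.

36

Since 43 is prime, the nonzero elements of ℤ/43ℤ form a cyclic group of order 42.
As gcd(29, 42) = 1, raising to the 29th power is a bijection on this group: if x_1^29 ≡ x_2^29 then (x_1x_2^{−1})^29 = 1, and the only element of order dividing gcd(29, 42) = 1 is 1, so x_1 = x_2.
With ψ(0) = 0 this makes ψ injective on all of ℤ/43ℤ, hence bijective (finite equal-size domain and codomain). In particular ψ is injective.
Since ψ is injective, we find the preimage of 6. The inverse of x ↦ x^29 on (ℤ/43ℤ)^× is x ↦ x^29, because 29·29 = 841 = 20·42 + 1 ≡ 1 (mod 42) and x^{42} = 1 for x ≠ 0 (Fermat). So ψ⁻¹(6) = 6^29 mod 43.
Repeated squaring mod 43: 6^1 ≡ 6, 6^2 ≡ 6² = 36, 6^4 ≡ 36² = 1296 ≡ 6, 6^8 ≡ 6² = 36, 6^16 ≡ 36² = 1296 ≡ 6. Since 29 = 16 + 8 + 4 + 1, 6^29 ≡ 6·36·6·6: 6·36 = 216 ≡ 1, then 1·6 = 6, then 6·6 = 36. So 6^29 ≡ 36 (mod 43).
Hence ψ⁻¹(6) = 36.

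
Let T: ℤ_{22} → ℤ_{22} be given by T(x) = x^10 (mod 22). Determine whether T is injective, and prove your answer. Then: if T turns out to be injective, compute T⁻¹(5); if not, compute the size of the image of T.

T(1) = 1^10 = 1.
T(3): Repeated squaring mod 22: 3^1 ≡ 3, 3^2 ≡ 3² = 9, 3^4 ≡ 9² = 81 ≡ 15, 3^8 ≡ 15² = 225 ≡ 5. Since 10 = 8 + 2, 3^10 ≡ 5·9: 5·9 = 45 ≡ 1. So 3^10 ≡ 1 (mod 22).
So T(1) = T(3) = 1 while 1 ≠ 3, hence T is not injective.
Since T is not injective, we determine |image(T)|. Computing x^10 mod 22 for each x (by repeated squaring, reducing mod 22 at every step), the values T(0), T(1), …, T(21) are: 0, 1, 12, 1, 12, 1, 12, 1, 12, 1, 12, 11, 12, 1, 12, 1, 12, 1, 12, 1, 12, 1.
The distinct values are {0, 1, 11, 12}; there are 4 of them.

4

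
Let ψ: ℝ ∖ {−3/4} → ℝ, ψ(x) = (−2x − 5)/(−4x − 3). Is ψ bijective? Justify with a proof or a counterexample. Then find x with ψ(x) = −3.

-1

If ψ(x) = 1/2, cross-multiplying gives −4(−2x − 5) = −2(−4x − 3), which simplifies to 20 = 6 — false.  So 1/2 has no preimage and ψ is not surjective.
Hence ψ is not bijective.
Solving ψ(x) = −3: cross-multiplying gives −2x − 5 = −3(−4x − 3), which rearranges to −14x = 14, so x = −1.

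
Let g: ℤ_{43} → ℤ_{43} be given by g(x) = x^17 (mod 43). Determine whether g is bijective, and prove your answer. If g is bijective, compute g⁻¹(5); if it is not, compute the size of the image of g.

Since 43 is prime, the nonzero elements of ℤ_{43} form a cyclic group of order 42.
As gcd(17, 42) = 1, raising to the 17th power is a bijection on this group: if s^17 ≡ t^17 then (st^{−1})^17 = 1, and the only element of order dividing gcd(17, 42) = 1 is 1, so s = t.
With g(0) = 0 this makes g injective on all of ℤ_{43}, hence bijective (finite equal-size domain and codomain). In particular g is bijective.
Since g is bijective, we find the preimage of 5. The inverse of x ↦ x^17 on (ℤ_{43})^× is x ↦ x^5, because 17·5 = 85 = 2·42 + 1 ≡ 1 (mod 42) and x^{42} = 1 for x ≠ 0 (Fermat). So g⁻¹(5) = 5^5 mod 43.
Repeated squaring mod 43: 5^1 ≡ 5, 5^2 ≡ 5² = 25, 5^4 ≡ 25² = 625 ≡ 23. Since 5 = 4 + 1, 5^5 ≡ 23·5: 23·5 = 115 ≡ 29. So 5^5 ≡ 29 (mod 43).
Hence g⁻¹(5) = 29.

29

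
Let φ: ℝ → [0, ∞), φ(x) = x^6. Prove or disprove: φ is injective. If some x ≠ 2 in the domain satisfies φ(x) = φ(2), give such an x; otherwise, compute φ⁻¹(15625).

-2

φ(2) = 64 = (−2)^6 = φ(−2) (since 6 is even), with 2 ≠ −2. So φ is not injective.
For the follow-up, such an x exists: taking x = −2 ∈ ℝ gives φ(−2) = 64 = φ(2) with −2 ≠ 2.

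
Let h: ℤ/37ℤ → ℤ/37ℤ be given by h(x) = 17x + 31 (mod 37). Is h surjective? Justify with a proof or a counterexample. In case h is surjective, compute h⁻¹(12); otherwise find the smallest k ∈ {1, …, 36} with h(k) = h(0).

25

By definition, h is surjective if every y in the codomain equals h(x) for some x in the domain.
Since gcd(17, 37) = 1, 17 is invertible modulo 37. Euclid's algorithm: 37 = 2·17 + 3, 17 = 5·3 + 2, 3 = 1·2 + 1; back-substituting gives 1 = 24·17 − 11·37, so 17⁻¹ ≡ 24 (mod 37).
For any y ∈ ℤ/37ℤ, x = 24(y − 31) mod 37 satisfies h(x) = 17·24(y − 31) + 31 ≡ y (since 17·24 ≡ 1 mod 37). So every y has a preimage.
So h is surjective.
Since h is surjective, we compute h⁻¹(12): solve 17x + 31 ≡ 12 (mod 37), i.e. 17x ≡ 18 (mod 37).
Multiplying by 17⁻¹ = 24 gives x ≡ 24·18 = 432 = 11·37 + 25 ≡ 25 (mod 37).
Check: h(25) = 17·25 + 31 = 456 = 12·37 + 12 ≡ 12 (mod 37).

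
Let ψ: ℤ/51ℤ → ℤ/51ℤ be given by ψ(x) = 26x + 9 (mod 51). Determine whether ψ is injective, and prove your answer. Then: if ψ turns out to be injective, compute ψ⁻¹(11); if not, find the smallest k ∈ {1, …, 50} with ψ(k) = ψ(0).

By definition, ψ is injective when ψ(s) = ψ(t) forces s = t.
Suppose ψ(s) = ψ(t) in ℤ/51ℤ. Then 26s + 9 ≡ 26t + 9 (mod 51), thus 26(s − t) ≡ 0 (mod 51).
Since gcd(26, 51) = 1, 26 is invertible modulo 51, thus s − t ≡ 0 (mod 51), i.e. s = t.
Hence ψ is injective.
We now compute 26⁻¹ mod 51 explicitly. Euclid's algorithm: 51 = 1·26 + 25, 26 = 1·25 + 1; back-substituting gives 1 = 2·26 − 1·51, so 26⁻¹ ≡ 2 (mod 51).
Since ψ is injective, we find ψ⁻¹(11): we need 26x ≡ 11 − 9 ≡ 2 (mod 51). Using 26⁻¹ = 2: x ≡ 2·2 = 4, so x = 4.
Check: ψ(4) = 26·4 + 9 = 113 = 2·51 + 11 ≡ 11 (mod 51).

4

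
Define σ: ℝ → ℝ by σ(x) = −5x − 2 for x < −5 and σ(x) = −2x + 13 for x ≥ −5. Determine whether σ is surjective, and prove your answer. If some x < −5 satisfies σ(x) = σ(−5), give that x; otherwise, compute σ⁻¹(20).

Both pieces are strictly decreasing (slopes −5 and −2), so each is injective on its own interval.
The left piece maps (−∞, −5) onto (23, ∞); the right piece maps [−5, ∞) onto (−∞, 23].
These images together cover ℝ, so σ is surjective.
Because the two images are disjoint, no x < −5 has σ(x) = σ(−5), so we compute σ⁻¹(20): 20 lies in (−∞, 23], so solve −2x + 13 = 20: x = (20 − 13)/(−2) = −7/2.

-7/2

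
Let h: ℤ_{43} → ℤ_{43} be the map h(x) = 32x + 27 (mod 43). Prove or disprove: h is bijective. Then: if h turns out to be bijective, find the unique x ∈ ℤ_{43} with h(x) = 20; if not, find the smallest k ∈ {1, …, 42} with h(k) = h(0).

Recall: h is injective when h(a) = h(b) forces a = b.
Suppose h(a) = h(b) in ℤ_{43}. Then 32a + 27 ≡ 32b + 27 (mod 43), thus 32(a − b) ≡ 0 (mod 43).
Since gcd(32, 43) = 1, 32 is invertible modulo 43, thus a − b ≡ 0 (mod 43), i.e. a = b.
We now compute 32⁻¹ mod 43 explicitly. Euclid's algorithm: 43 = 1·32 + 11, 32 = 2·11 + 10, 11 = 1·10 + 1; back-substituting gives 1 = 39·32 − 29·43, so 32⁻¹ ≡ 39 (mod 43).
Then y ↦ 39(y − 27) is a two-sided inverse to h, so every y ∈ ℤ_{43} has a preimage.
Thus h is bijective.
Since h is bijective, we compute h⁻¹(20): solve 32x + 27 ≡ 20 (mod 43), i.e. 32x ≡ 36 (mod 43).
Multiplying by 32⁻¹ = 39 gives x ≡ 39·36 = 1404 = 32·43 + 28 ≡ 28 (mod 43).
Check: h(28) = 32·28 + 27 = 923 = 21·43 + 20 ≡ 20 (mod 43).

28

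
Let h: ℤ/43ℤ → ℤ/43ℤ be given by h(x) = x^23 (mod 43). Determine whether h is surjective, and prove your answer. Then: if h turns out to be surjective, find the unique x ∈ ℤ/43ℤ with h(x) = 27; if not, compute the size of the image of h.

39

Since 43 is prime, the nonzero elements of ℤ/43ℤ form a cyclic group of order 42.
As gcd(23, 42) = 1, raising to the 23rd power is a bijection on this group: if a^23 ≡ b^23 then (ab^{−1})^23 = 1, and the only element of order dividing gcd(23, 42) = 1 is 1, so a = b.
With h(0) = 0 this makes h injective on all of ℤ/43ℤ, hence bijective (finite equal-size domain and codomain). In particular h is surjective.
Since h is surjective, we find the preimage of 27. The inverse of x ↦ x^23 on (ℤ/43ℤ)^× is x ↦ x^11, because 23·11 = 253 = 6·42 + 1 ≡ 1 (mod 42) and x^{42} = 1 for x ≠ 0 (Fermat). So h⁻¹(27) = 27^11 mod 43.
Repeated squaring mod 43: 27^1 ≡ 27, 27^2 ≡ 27² = 729 ≡ 41, 27^4 ≡ 41² = 1681 ≡ 4, 27^8 ≡ 4² = 16. Since 11 = 8 + 2 + 1, 27^11 ≡ 16·41·27: 16·41 = 656 ≡ 11, then 11·27 = 297 ≡ 39. So 27^11 ≡ 39 (mod 43).
Hence h⁻¹(27) = 39.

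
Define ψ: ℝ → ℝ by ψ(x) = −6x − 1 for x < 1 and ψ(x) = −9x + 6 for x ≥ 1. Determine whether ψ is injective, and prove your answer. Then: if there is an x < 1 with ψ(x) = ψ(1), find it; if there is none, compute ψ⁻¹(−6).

1/3

Both pieces are strictly decreasing (slopes −6 and −9), so each is injective on its own interval.
The left piece maps (−∞, 1) onto (−7, ∞); the right piece maps [1, ∞) onto (−∞, −3].
These images overlap. In particular ψ(1) = −3 (right piece), and solving −6x − 1 = −3 on the left piece gives x = 1/3 < 1.
So ψ(1/3) = ψ(1) with 1/3 ≠ 1, and ψ is not injective. This x = 1/3 is the requested value below 1.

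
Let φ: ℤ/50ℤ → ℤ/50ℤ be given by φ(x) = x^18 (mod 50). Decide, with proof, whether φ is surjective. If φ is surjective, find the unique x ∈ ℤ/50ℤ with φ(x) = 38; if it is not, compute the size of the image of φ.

φ(0) = 0^18 = 0.
φ(10): Repeated squaring mod 50: 10^1 ≡ 10, 10^2 ≡ 10² = 100 ≡ 0, 10^4 ≡ 0² = 0, 10^8 ≡ 0² = 0, 10^16 ≡ 0² = 0. Since 18 = 16 + 2, 10^18 ≡ 0·0: 0·0 = 0. So 10^18 ≡ 0 (mod 50).
So φ(0) = φ(10) = 0 while 0 ≠ 10, so φ is not injective.
A non-injective map from the 50-element set ℤ/50ℤ to itself takes at most 49 distinct values, so it cannot be surjective. Thus φ is not surjective.
Since φ is not surjective, we determine |image(φ)|. Computing x^18 mod 50 for each x (by repeated squaring, reducing mod 50 at every step), the values φ(0), φ(1), …, φ(49) are: 0, 1, 44, 39, 36, 25, 16, 49, 34, 21, 0, 31, 4, 29, 6, 25, 46, 9, 24, 41, 0, 11, 14, 19, 26, 25, 26, 19, 14, 11, 0, 41, 24, 9, 46, 25, 6, 29, 4, 31, 0, 21, 34, 49, 16, 25, 36, 39, 44, 1.
The distinct values are {0, 1, 4, 6, 9, 11, 14, 16, 19, 21, 24, 25, 26, 29, 31, 34, 36, 39, 41, 44, 46, 49}; there are 22 of them.

22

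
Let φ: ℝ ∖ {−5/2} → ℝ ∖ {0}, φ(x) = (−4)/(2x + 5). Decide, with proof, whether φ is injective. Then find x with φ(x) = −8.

-9/4

Suppose φ(u) = φ(v). Cross-multiplying: (−4)(2v + 5) = (−4)(2u + 5).
Expanding both sides and cancelling the symmetric terms leaves 8·(u − v) = 0. Since 8 ≠ 0, u = v. Thus φ is injective.
Solving φ(x) = −8: cross-multiplying gives −4 = −8(2x + 5), which rearranges to 16x = −36, so x = −9/4.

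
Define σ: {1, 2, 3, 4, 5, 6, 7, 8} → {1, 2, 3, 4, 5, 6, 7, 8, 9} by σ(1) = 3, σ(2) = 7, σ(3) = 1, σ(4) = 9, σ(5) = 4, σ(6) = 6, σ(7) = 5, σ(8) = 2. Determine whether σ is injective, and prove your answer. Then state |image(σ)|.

8

The values σ(1), …, σ(8) are 3, 7, 1, 9, 4, 6, 5, 2 — all distinct.
So σ(x_1) = σ(x_2) only when x_1 = x_2, and σ is injective.
The image of σ is {1, 2, 3, 4, 5, 6, 7, 9}, which has 8 elements.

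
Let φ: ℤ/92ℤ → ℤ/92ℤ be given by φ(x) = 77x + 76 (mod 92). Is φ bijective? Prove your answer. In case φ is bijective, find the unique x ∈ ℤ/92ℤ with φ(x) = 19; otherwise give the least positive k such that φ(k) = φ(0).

59

If φ(u) = φ(v), then 77u ≡ 77v (mod 92). Because gcd(77, 92) = 1, we may cancel 77 to get u ≡ v (mod 92).
We now compute 77⁻¹ mod 92 explicitly. Euclid's algorithm: 92 = 1·77 + 15, 77 = 5·15 + 2, 15 = 7·2 + 1; back-substituting gives 1 = 49·77 − 41·92, so 77⁻¹ ≡ 49 (mod 92).
Then y ↦ 49(y − 76) is a two-sided inverse to φ, so every y ∈ ℤ/92ℤ has a preimage.
Thus φ is bijective.
Since φ is bijective, we compute φ⁻¹(19): solve 77x + 76 ≡ 19 (mod 92), i.e. 77x ≡ 35 (mod 92).
Multiplying by 77⁻¹ = 49 gives x ≡ 49·35 = 1715 = 18·92 + 59 ≡ 59 (mod 92).
Check: φ(59) = 77·59 + 76 = 4619 = 50·92 + 19 ≡ 19 (mod 92).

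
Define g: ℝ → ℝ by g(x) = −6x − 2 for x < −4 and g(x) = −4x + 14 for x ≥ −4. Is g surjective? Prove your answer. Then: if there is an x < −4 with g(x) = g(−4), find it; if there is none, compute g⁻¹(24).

Both pieces are strictly decreasing (slopes −6 and −4), so each is injective on its own interval.
The left piece maps (−∞, −4) onto (22, ∞); the right piece maps [−4, ∞) onto (−∞, 30].
The union (22, ∞) ∪ (−∞, 30] covers ℝ, so g is surjective.
For the follow-up: the images overlap, so an x < −4 with g(x) = g(−4) exists. g(−4) = 30; solving −6x − 2 = 30 for x < −4 gives x = (30 + 2)/(−6) = −16/3.

-16/3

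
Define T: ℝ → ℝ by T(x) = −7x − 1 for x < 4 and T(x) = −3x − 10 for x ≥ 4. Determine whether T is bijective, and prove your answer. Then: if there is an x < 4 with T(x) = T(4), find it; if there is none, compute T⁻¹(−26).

3

Both pieces are strictly decreasing (slopes −7 and −3), so each is injective on its own interval.
The left piece maps (−∞, 4) onto (−29, ∞); the right piece maps [4, ∞) onto (−∞, −22].
These images overlap. In particular T(4) = −22 (right piece), and solving −7x − 1 = −22 on the left piece gives x = 3 < 4.
So T(3) = T(4) with 3 ≠ 4, and T is not injective, hence not bijective. This x = 3 is the requested value below 4.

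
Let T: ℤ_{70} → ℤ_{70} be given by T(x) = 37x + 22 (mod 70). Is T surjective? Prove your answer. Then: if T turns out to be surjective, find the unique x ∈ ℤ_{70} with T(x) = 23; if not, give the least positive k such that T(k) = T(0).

53

Recall that surjectivity means every element of the codomain has a preimage under T.
Since gcd(37, 70) = 1, 37 is invertible modulo 70. Euclid's algorithm: 70 = 1·37 + 33, 37 = 1·33 + 4, 33 = 8·4 + 1; back-substituting gives 1 = 53·37 − 28·70, so 37⁻¹ ≡ 53 (mod 70).
Then y ↦ 53(y − 22) is a two-sided inverse to T, so every y ∈ ℤ_{70} has a preimage.
Thus T is surjective.
Since T is surjective, we find T⁻¹(23): we need 37x ≡ 23 − 22 ≡ 1 (mod 70). Using 37⁻¹ = 53: x ≡ 53·1 = 53, so x = 53.
Check: T(53) = 37·53 + 22 = 1983 = 28·70 + 23 ≡ 23 (mod 70).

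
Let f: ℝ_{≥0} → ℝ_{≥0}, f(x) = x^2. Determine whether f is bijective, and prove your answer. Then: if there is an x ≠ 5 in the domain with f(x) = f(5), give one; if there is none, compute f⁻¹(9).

On ℝ_{≥0}, x ↦ x^2 is strictly increasing (injective) and for any y ∈ ℝ_{≥0} the 2nd root y^{1/2} lies in ℝ_{≥0} (surjective). So f is bijective.
Since x ↦ x^2 is strictly increasing on ℝ_{≥0}, it is injective there, so no x ≠ 5 in the domain has f(x) = f(5). We therefore compute f⁻¹(9) = 9^{1/2} = 3 (indeed 3^2 = 9).

3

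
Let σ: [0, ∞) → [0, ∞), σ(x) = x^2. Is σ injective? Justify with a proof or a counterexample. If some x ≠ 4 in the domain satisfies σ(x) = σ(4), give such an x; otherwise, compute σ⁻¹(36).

6

On [0, ∞), x ↦ x^2 is strictly increasing, so σ(s) = σ(t) forces s = t. So σ is injective.
Since x ↦ x^2 is strictly increasing on [0, ∞), it is injective there, so no x ≠ 4 in the domain has σ(x) = σ(4). We therefore compute σ⁻¹(36) = 36^{1/2} = 6 (indeed 6^2 = 36).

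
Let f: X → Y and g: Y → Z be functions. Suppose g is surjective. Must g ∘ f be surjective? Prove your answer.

not surjective

No. Take X = {0}, Y = Z = {0, 1}, f(0) = 0, and g = identity (surjective).
Then (g ∘ f)(0) = 0, and 1 ∈ Z has no preimage under g ∘ f, so g ∘ f is not surjective.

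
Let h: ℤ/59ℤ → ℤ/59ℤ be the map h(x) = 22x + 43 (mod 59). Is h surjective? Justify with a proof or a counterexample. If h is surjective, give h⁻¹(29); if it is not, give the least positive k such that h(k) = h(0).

By definition, h is surjective if every y in the codomain equals h(x) for some x in the domain.
Since gcd(22, 59) = 1, 22 is invertible modulo 59. Euclid's algorithm: 59 = 2·22 + 15, 22 = 1·15 + 7, 15 = 2·7 + 1; back-substituting gives 1 = 51·22 − 19·59, so 22⁻¹ ≡ 51 (mod 59).
Then y ↦ 51(y − 43) is a two-sided inverse to h, so every y ∈ ℤ/59ℤ has a preimage.
So h is surjective.
Since h is surjective, we find h⁻¹(29): we need 22x ≡ 29 − 43 ≡ 45 (mod 59). Using 22⁻¹ = 51: x ≡ 51·45 = 2295 = 38·59 + 53, so x = 53.
Check: h(53) = 22·53 + 43 = 1209 = 20·59 + 29 ≡ 29 (mod 59).

53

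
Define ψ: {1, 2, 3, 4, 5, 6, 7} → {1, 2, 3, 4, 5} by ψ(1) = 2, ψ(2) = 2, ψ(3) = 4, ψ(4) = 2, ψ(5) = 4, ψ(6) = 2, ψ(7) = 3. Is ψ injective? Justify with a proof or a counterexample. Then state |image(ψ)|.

ψ(1) = 2 = ψ(2) with 1 ≠ 2, so ψ is not injective.
The image of ψ is {2, 3, 4}, which has 3 elements.

3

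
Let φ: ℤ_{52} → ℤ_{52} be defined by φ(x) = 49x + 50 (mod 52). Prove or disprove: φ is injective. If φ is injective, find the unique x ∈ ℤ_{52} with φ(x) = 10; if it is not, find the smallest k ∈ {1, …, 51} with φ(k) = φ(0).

By definition, φ is injective when φ(a) = φ(b) forces a = b.
Suppose φ(a) = φ(b) in ℤ_{52}. Then 49a + 50 ≡ 49b + 50 (mod 52), so 49(a − b) ≡ 0 (mod 52).
Since gcd(49, 52) = 1, 49 is invertible modulo 52, thus a − b ≡ 0 (mod 52), i.e. a = b.
So φ is injective.
We now compute 49⁻¹ mod 52 explicitly. Euclid's algorithm: 52 = 1·49 + 3, 49 = 16·3 + 1; back-substituting gives 1 = 17·49 − 16·52, so 49⁻¹ ≡ 17 (mod 52).
Since φ is injective, we find φ⁻¹(10): we need 49x ≡ 10 − 50 ≡ 12 (mod 52). Using 49⁻¹ = 17: x ≡ 17·12 = 204 = 3·52 + 48, so x = 48.
Check: φ(48) = 49·48 + 50 = 2402 = 46·52 + 10 ≡ 10 (mod 52).

48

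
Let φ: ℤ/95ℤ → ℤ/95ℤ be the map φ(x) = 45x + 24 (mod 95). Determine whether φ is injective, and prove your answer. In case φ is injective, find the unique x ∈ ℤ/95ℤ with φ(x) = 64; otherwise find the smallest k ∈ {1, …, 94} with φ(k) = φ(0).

We have gcd(45, 95) = 5 > 1. Taking u = 0 and v = 19: φ(0) = 24 and φ(19) = 45·19 + 24 = 879 ≡ 24 (mod 95).
So φ(0) = φ(19) while 0 ≠ 19, thus φ is not injective.
Since φ is not injective, we find the least positive k with φ(k) = φ(0): this means 45k ≡ 0 (mod 95), i.e. 95 ∣ 45k. Since gcd(45, 95) = 5, dividing through by 5 this holds exactly when 19 ∣ 9k, and as gcd(9, 19) = 1, exactly when 19 ∣ k.
The smallest positive such k is 19.

19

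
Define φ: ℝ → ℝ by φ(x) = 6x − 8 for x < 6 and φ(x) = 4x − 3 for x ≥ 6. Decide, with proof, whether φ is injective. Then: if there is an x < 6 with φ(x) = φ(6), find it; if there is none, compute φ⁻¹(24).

29/6

Both pieces are strictly increasing (slopes 6 and 4), so each is injective on its own interval.
The left piece maps (−∞, 6) onto (−∞, 28); the right piece maps [6, ∞) onto [21, ∞).
These images overlap. In particular φ(6) = 21 (right piece), and solving 6x − 8 = 21 on the left piece gives x = 29/6 < 6.
So φ(29/6) = φ(6) with 29/6 ≠ 6, and φ is not injective. This x = 29/6 is the requested value below 6.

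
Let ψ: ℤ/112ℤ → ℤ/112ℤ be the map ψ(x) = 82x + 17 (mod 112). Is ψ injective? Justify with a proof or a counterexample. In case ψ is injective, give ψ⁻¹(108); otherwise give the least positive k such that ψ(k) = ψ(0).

56

We have gcd(82, 112) = 2 > 1. Taking u = 0 and v = 56: ψ(0) = 17 and ψ(56) = 82·56 + 17 = 4609 ≡ 17 (mod 112).
So ψ(0) = ψ(56) while 0 ≠ 56, thus ψ is not injective.
Since ψ is not injective, we find the least positive k with ψ(k) = ψ(0): this means 82k ≡ 0 (mod 112), i.e. 112 ∣ 82k. Since gcd(82, 112) = 2, dividing through by 2 this holds exactly when 56 ∣ 41k, and as gcd(41, 56) = 1, exactly when 56 ∣ k.
The smallest positive such k is 56.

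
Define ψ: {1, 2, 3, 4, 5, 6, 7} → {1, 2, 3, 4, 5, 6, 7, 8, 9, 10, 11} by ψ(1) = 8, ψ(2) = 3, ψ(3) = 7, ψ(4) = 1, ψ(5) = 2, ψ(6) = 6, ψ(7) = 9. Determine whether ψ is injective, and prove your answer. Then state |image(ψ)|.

7

The values ψ(1), …, ψ(7) are 8, 3, 7, 1, 2, 6, 9 — all distinct.
So ψ(x_1) = ψ(x_2) only when x_1 = x_2, and ψ is injective.
The image of ψ is {1, 2, 3, 6, 7, 8, 9}, which has 7 elements.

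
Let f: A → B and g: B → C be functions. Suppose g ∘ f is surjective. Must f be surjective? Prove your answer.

No. Take A = {1, 2}, B = {1, 2, 3, 4, 5}, C = {1}, f(a) = 1 for every a ∈ A, and g(b) = 1 for every b ∈ B.
Then g ∘ f is surjective onto {1}, but 5 ∈ B has no preimage under f, so f is not surjective.

not surjective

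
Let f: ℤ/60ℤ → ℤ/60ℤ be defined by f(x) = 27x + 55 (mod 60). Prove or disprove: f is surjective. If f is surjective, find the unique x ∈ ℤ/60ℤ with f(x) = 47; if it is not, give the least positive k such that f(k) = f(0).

Since gcd(27, 60) = 3, we have 27x ≡ 0 (mod 3) for all x, so f(x) ≡ 1 (mod 3).
But 0 ≢ 1 (mod 3), so 0 ∈ ℤ/60ℤ has no preimage. Therefore f is not surjective.
Since f is not surjective, we find the least positive k with f(k) = f(0): this means 27k ≡ 0 (mod 60), i.e. 60 ∣ 27k. Since gcd(27, 60) = 3, dividing through by 3 this holds exactly when 20 ∣ 9k, and as gcd(9, 20) = 1, exactly when 20 ∣ k.
The smallest positive such k is 20.

20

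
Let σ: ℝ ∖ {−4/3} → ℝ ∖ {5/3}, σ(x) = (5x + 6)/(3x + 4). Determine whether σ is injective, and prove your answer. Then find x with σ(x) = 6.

Suppose σ(x_1) = σ(x_2). Cross-multiplying: (5x_1 + 6)(3x_2 + 4) = (5x_2 + 6)(3x_1 + 4).
Expanding both sides and cancelling the symmetric terms leaves 2·(x_1 − x_2) = 0. Since 2 ≠ 0, x_1 = x_2. Thus σ is injective.
Solving σ(x) = 6: cross-multiplying gives 5x + 6 = 6(3x + 4), which rearranges to −13x = 18, so x = −18/13.

-18/13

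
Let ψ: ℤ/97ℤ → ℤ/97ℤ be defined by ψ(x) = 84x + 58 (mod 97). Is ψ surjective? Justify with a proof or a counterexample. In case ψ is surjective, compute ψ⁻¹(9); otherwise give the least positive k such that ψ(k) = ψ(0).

Recall: ψ is surjective if every y in the codomain equals ψ(x) for some x in the domain.
Since gcd(84, 97) = 1, 84 is invertible modulo 97. Euclid's algorithm: 97 = 1·84 + 13, 84 = 6·13 + 6, 13 = 2·6 + 1; back-substituting gives 1 = 82·84 − 71·97, so 84⁻¹ ≡ 82 (mod 97).
For any y ∈ ℤ/97ℤ, x = 82(y − 58) mod 97 satisfies ψ(x) = 84·82(y − 58) + 58 ≡ y (since 84·82 ≡ 1 mod 97). So every y has a preimage.
Hence ψ is surjective.
Since ψ is surjective, we find ψ⁻¹(9): we need 84x ≡ 9 − 58 ≡ 48 (mod 97). Using 84⁻¹ = 82: x ≡ 82·48 = 3936 = 40·97 + 56, so x = 56.
Check: ψ(56) = 84·56 + 58 = 4762 = 49·97 + 9 ≡ 9 (mod 97).

56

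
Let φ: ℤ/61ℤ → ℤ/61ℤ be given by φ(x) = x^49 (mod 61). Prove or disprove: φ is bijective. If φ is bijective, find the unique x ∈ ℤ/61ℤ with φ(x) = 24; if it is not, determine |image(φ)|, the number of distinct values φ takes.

33

Since 61 is prime, the nonzero elements of ℤ/61ℤ form a cyclic group of order 60.
As gcd(49, 60) = 1, raising to the 49th power is a bijection on this group: if x_1^49 ≡ x_2^49 then (x_1x_2^{−1})^49 = 1, and the only element of order dividing gcd(49, 60) = 1 is 1, so x_1 = x_2.
With φ(0) = 0 this makes φ injective on all of ℤ/61ℤ, hence bijective (finite equal-size domain and codomain). In particular φ is bijective.
Since φ is bijective, we find the preimage of 24. The inverse of x ↦ x^49 on (ℤ/61ℤ)^× is x ↦ x^49, because 49·49 = 2401 = 40·60 + 1 ≡ 1 (mod 60) and x^{60} = 1 for x ≠ 0 (Fermat). So φ⁻¹(24) = 24^49 mod 61.
Repeated squaring mod 61: 24^1 ≡ 24, 24^2 ≡ 24² = 576 ≡ 27, 24^4 ≡ 27² = 729 ≡ 58, 24^8 ≡ 58² = 3364 ≡ 9, 24^16 ≡ 9² = 81 ≡ 20, 24^32 ≡ 20² = 400 ≡ 34. Since 49 = 32 + 16 + 1, 24^49 ≡ 34·20·24: 34·20 = 680 ≡ 9, then 9·24 = 216 ≡ 33. So 24^49 ≡ 33 (mod 61).
Hence φ⁻¹(24) = 33.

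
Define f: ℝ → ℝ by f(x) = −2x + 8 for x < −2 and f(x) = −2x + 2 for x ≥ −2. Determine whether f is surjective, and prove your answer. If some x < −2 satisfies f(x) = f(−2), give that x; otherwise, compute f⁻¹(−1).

Both pieces are strictly decreasing (slopes −2 and −2), so each is injective on its own interval.
The left piece maps (−∞, −2) onto (12, ∞); the right piece maps [−2, ∞) onto (−∞, 6].
The union (12, ∞) ∪ (−∞, 6] omits the interval between 12 and 6; in particular 12 has no preimage. So f is not surjective.
Because the two images are disjoint, no x < −2 has f(x) = f(−2), so we compute f⁻¹(−1): −1 lies in (−∞, 6], so solve −2x + 2 = −1: x = (−1 − 2)/(−2) = 3/2.

3/2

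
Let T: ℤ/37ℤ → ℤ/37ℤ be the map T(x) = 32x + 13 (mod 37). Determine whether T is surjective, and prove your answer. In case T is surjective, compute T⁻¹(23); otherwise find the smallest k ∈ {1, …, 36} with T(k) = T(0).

35

Since gcd(32, 37) = 1, 32 is invertible modulo 37. Euclid's algorithm: 37 = 1·32 + 5, 32 = 6·5 + 2, 5 = 2·2 + 1; back-substituting gives 1 = 22·32 − 19·37, so 32⁻¹ ≡ 22 (mod 37).
Then y ↦ 22(y − 13) is a two-sided inverse to T, so every y ∈ ℤ/37ℤ has a preimage.
Hence T is surjective.
Since T is surjective, we compute T⁻¹(23): solve 32x + 13 ≡ 23 (mod 37), i.e. 32x ≡ 10 (mod 37).
Multiplying by 32⁻¹ = 22 gives x ≡ 22·10 = 220 = 5·37 + 35 ≡ 35 (mod 37).
Check: T(35) = 32·35 + 13 = 1133 = 30·37 + 23 ≡ 23 (mod 37).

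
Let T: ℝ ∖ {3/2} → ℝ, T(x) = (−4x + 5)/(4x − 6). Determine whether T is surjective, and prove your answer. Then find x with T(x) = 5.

35/24

If T(x) = −1, cross-multiplying gives 4(−4x + 5) = −4(4x − 6), which simplifies to 20 = 24 — false.  So −1 has no preimage and T is not surjective.
Solving T(x) = 5: cross-multiplying gives −4x + 5 = 5(4x − 6), which rearranges to −24x = −35, so x = 35/24.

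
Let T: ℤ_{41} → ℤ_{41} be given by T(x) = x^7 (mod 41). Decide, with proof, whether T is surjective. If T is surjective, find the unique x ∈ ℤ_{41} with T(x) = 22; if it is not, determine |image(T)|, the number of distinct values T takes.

Since 41 is prime, the nonzero elements of ℤ_{41} form a cyclic group of order 40.
As gcd(7, 40) = 1, raising to the 7th power is a bijection on this group: if s^7 ≡ t^7 then (st^{−1})^7 = 1, and the only element of order dividing gcd(7, 40) = 1 is 1, so s = t.
With T(0) = 0 this makes T injective on all of ℤ_{41}, hence bijective (finite equal-size domain and codomain). In particular T is surjective.
Since T is surjective, we find the preimage of 22. The inverse of x ↦ x^7 on (ℤ_{41})^× is x ↦ x^23, because 7·23 = 161 = 4·40 + 1 ≡ 1 (mod 40) and x^{40} = 1 for x ≠ 0 (Fermat). So T⁻¹(22) = 22^23 mod 41.
Repeated squaring mod 41: 22^1 ≡ 22, 22^2 ≡ 22² = 484 ≡ 33, 22^4 ≡ 33² = 1089 ≡ 23, 22^8 ≡ 23² = 529 ≡ 37, 22^16 ≡ 37² = 1369 ≡ 16. Since 23 = 16 + 4 + 2 + 1, 22^23 ≡ 16·23·33·22: 16·23 = 368 ≡ 40, then 40·33 = 1320 ≡ 8, then 8·22 = 176 ≡ 12. So 22^23 ≡ 12 (mod 41).
Hence T⁻¹(22) = 12.

12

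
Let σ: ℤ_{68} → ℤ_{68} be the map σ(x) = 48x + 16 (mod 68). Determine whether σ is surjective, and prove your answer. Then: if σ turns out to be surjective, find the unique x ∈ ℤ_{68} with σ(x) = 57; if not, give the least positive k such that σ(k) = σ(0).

Since gcd(48, 68) = 4, we have 48x ≡ 0 (mod 4) for all x, so σ(x) ≡ 0 (mod 4).
But 1 ≢ 0 (mod 4), so 1 ∈ ℤ_{68} has no preimage. Hence σ is not surjective.
Since σ is not surjective, we find the least positive k with σ(k) = σ(0): this means 48k ≡ 0 (mod 68), i.e. 68 ∣ 48k. Since gcd(48, 68) = 4, dividing through by 4 this holds exactly when 17 ∣ 12k, and as gcd(12, 17) = 1, exactly when 17 ∣ k.
The smallest positive such k is 17.

17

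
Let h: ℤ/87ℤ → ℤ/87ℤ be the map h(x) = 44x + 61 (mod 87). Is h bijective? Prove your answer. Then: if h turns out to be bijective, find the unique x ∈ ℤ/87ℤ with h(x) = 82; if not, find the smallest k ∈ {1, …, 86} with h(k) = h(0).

Recall: h is injective when h(s) = h(t) forces s = t.
Suppose h(s) = h(t) in ℤ/87ℤ. Then 44s + 61 ≡ 44t + 61 (mod 87), so 44(s − t) ≡ 0 (mod 87).
Since gcd(44, 87) = 1, 44 is invertible modulo 87, thus s − t ≡ 0 (mod 87), i.e. s = t.
We now compute 44⁻¹ mod 87 explicitly. Euclid's algorithm: 87 = 1·44 + 43, 44 = 1·43 + 1; back-substituting gives 1 = 2·44 − 1·87, so 44⁻¹ ≡ 2 (mod 87).
For any y ∈ ℤ/87ℤ, x = 2(y − 61) mod 87 satisfies h(x) = 44·2(y − 61) + 61 ≡ y (since 44·2 ≡ 1 mod 87). So every y has a preimage.
So h is bijective.
Since h is bijective, we compute h⁻¹(82): solve 44x + 61 ≡ 82 (mod 87), i.e. 44x ≡ 21 (mod 87).
Multiplying by 44⁻¹ = 2 gives x ≡ 2·21 = 42 ≡ 42 (mod 87).
Check: h(42) = 44·42 + 61 = 1909 = 21·87 + 82 ≡ 82 (mod 87).

42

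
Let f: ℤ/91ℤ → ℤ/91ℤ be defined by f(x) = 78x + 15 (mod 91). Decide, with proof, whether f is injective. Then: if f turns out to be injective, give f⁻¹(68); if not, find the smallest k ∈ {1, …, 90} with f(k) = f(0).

7

By definition, injectivity means: for all s, t in the domain, f(s) = f(t) implies s = t.
We have gcd(78, 91) = 13 > 1. Taking s = 0 and t = 7: f(0) = 15 and f(7) = 78·7 + 15 = 561 ≡ 15 (mod 91).
So f(0) = f(7) while 0 ≠ 7, hence f is not injective.
Since f is not injective, we find the least positive k with f(k) = f(0): this means 78k ≡ 0 (mod 91), i.e. 91 ∣ 78k. Since gcd(78, 91) = 13, dividing through by 13 this holds exactly when 7 ∣ 6k, and as gcd(6, 7) = 1, exactly when 7 ∣ k.
The smallest positive such k is 7.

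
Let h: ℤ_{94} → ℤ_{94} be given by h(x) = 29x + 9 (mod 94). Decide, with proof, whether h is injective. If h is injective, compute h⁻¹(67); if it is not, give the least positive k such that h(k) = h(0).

Suppose h(x_1) = h(x_2) in ℤ_{94}. Then 29x_1 + 9 ≡ 29x_2 + 9 (mod 94), therefore 29(x_1 − x_2) ≡ 0 (mod 94).
Since gcd(29, 94) = 1, 29 is invertible modulo 94, hence x_1 − x_2 ≡ 0 (mod 94), i.e. x_1 = x_2.
Therefore h is injective.
We now compute 29⁻¹ mod 94 explicitly. Euclid's algorithm: 94 = 3·29 + 7, 29 = 4·7 + 1; back-substituting gives 1 = 13·29 − 4·94, so 29⁻¹ ≡ 13 (mod 94).
Since h is injective, we compute h⁻¹(67): solve 29x + 9 ≡ 67 (mod 94), i.e. 29x ≡ 58 (mod 94).
Multiplying by 29⁻¹ = 13 gives x ≡ 13·58 = 754 = 8·94 + 2 ≡ 2 (mod 94).
Check: h(2) = 29·2 + 9 = 67 ≡ 67 (mod 94).

2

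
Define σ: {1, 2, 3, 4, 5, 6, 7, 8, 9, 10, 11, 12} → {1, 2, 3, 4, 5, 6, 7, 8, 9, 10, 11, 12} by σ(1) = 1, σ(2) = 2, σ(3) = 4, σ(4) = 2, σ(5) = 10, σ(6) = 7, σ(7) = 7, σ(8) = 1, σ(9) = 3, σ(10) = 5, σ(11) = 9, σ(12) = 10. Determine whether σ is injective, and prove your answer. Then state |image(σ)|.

8

σ(2) = 2 = σ(4) with 2 ≠ 4, so σ is not injective.
The image of σ is {1, 2, 3, 4, 5, 7, 9, 10}, which has 8 elements.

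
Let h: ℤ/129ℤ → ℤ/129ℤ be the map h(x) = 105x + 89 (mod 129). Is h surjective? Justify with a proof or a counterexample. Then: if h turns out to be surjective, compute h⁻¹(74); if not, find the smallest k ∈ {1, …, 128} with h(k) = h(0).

Since gcd(105, 129) = 3, we have 105x ≡ 0 (mod 3) for all x, so h(x) ≡ 2 (mod 3).
But 0 ≢ 2 (mod 3), so 0 ∈ ℤ/129ℤ has no preimage. So h is not surjective.
Since h is not surjective, we find the least positive k with h(k) = h(0): this means 105k ≡ 0 (mod 129), i.e. 129 ∣ 105k. Since gcd(105, 129) = 3, dividing through by 3 this holds exactly when 43 ∣ 35k, and as gcd(35, 43) = 1, exactly when 43 ∣ k.
The smallest positive such k is 43.

43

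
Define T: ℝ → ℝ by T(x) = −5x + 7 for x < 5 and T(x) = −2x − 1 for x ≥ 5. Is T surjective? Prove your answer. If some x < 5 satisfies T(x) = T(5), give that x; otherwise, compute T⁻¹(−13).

Both pieces are strictly decreasing (slopes −5 and −2), so each is injective on its own interval.
The left piece maps (−∞, 5) onto (−18, ∞); the right piece maps [5, ∞) onto (−∞, −11].
The union (−18, ∞) ∪ (−∞, −11] covers ℝ, so T is surjective.
For the follow-up: the images overlap, so an x < 5 with T(x) = T(5) exists. T(5) = −11; solving −5x + 7 = −11 for x < 5 gives x = (−11 − 7)/(−5) = 18/5.

18/5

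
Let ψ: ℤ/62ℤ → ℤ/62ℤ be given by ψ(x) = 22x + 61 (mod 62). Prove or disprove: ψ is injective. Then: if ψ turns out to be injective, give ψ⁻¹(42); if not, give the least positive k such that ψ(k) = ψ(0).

We have gcd(22, 62) = 2 > 1. Taking a = 0 and b = 31: ψ(0) = 61 and ψ(31) = 22·31 + 61 = 743 ≡ 61 (mod 62).
So ψ(0) = ψ(31) while 0 ≠ 31, so ψ is not injective.
Since ψ is not injective, we find the least positive k with ψ(k) = ψ(0): this means 22k ≡ 0 (mod 62), i.e. 62 ∣ 22k. Since gcd(22, 62) = 2, dividing through by 2 this holds exactly when 31 ∣ 11k, and as gcd(11, 31) = 1, exactly when 31 ∣ k.
The smallest positive such k is 31.

31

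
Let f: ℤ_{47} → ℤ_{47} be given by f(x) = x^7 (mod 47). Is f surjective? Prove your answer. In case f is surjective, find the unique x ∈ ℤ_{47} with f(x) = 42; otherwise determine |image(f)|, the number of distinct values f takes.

12

Since 47 is prime, the nonzero elements of ℤ_{47} form a cyclic group of order 46.
As gcd(7, 46) = 1, raising to the 7th power is a bijection on this group: if u^7 ≡ v^7 then (uv^{−1})^7 = 1, and the only element of order dividing gcd(7, 46) = 1 is 1, so u = v.
With f(0) = 0 this makes f injective on all of ℤ_{47}, hence bijective (finite equal-size domain and codomain). In particular f is surjective.
Since f is surjective, we find the preimage of 42. The inverse of x ↦ x^7 on (ℤ_{47})^× is x ↦ x^33, because 7·33 = 231 = 5·46 + 1 ≡ 1 (mod 46) and x^{46} = 1 for x ≠ 0 (Fermat). So f⁻¹(42) = 42^33 mod 47.
Repeated squaring mod 47: 42^1 ≡ 42, 42^2 ≡ 42² = 1764 ≡ 25, 42^4 ≡ 25² = 625 ≡ 14, 42^8 ≡ 14² = 196 ≡ 8, 42^16 ≡ 8² = 64 ≡ 17, 42^32 ≡ 17² = 289 ≡ 7. Since 33 = 32 + 1, 42^33 ≡ 7·42: 7·42 = 294 ≡ 12. So 42^33 ≡ 12 (mod 47).
Hence f⁻¹(42) = 12.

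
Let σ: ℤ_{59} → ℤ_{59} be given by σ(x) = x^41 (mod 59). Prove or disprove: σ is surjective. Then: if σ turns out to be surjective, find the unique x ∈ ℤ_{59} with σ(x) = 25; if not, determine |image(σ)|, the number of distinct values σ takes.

Since 59 is prime, the nonzero elements of ℤ_{59} form a cyclic group of order 58.
As gcd(41, 58) = 1, raising to the 41st power is a bijection on this group: if a^41 ≡ b^41 then (ab^{−1})^41 = 1, and the only element of order dividing gcd(41, 58) = 1 is 1, so a = b.
With σ(0) = 0 this makes σ injective on all of ℤ_{59}, hence bijective (finite equal-size domain and codomain). In particular σ is surjective.
Since σ is surjective, we find the preimage of 25. The inverse of x ↦ x^41 on (ℤ_{59})^× is x ↦ x^17, because 41·17 = 697 = 12·58 + 1 ≡ 1 (mod 58) and x^{58} = 1 for x ≠ 0 (Fermat). So σ⁻¹(25) = 25^17 mod 59.
Repeated squaring mod 59: 25^1 ≡ 25, 25^2 ≡ 25² = 625 ≡ 35, 25^4 ≡ 35² = 1225 ≡ 45, 25^8 ≡ 45² = 2025 ≡ 19, 25^16 ≡ 19² = 361 ≡ 7. Since 17 = 16 + 1, 25^17 ≡ 7·25: 7·25 = 175 ≡ 57. So 25^17 ≡ 57 (mod 59).
Hence σ⁻¹(25) = 57.

57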